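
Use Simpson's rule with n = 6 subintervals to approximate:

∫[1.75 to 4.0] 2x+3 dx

f(x) = 2x+3
a = 1.75, b = 4.0, n = 6
h = (b - a)/n = 0.375000

Simpson's rule: (h/3)[f(x₀) + 4f(x₁) + 2f(x₂) + ... + f(xₙ)]

x_0 = 1.7500, f(x_0) = 6.500000, coefficient = 1
x_1 = 2.1250, f(x_1) = 7.250000, coefficient = 4
x_2 = 2.5000, f(x_2) = 8.000000, coefficient = 2
x_3 = 2.8750, f(x_3) = 8.750000, coefficient = 4
x_4 = 3.2500, f(x_4) = 9.500000, coefficient = 2
x_5 = 3.6250, f(x_5) = 10.250000, coefficient = 4
x_6 = 4.0000, f(x_6) = 11.000000, coefficient = 1

I ≈ (0.375000/3) × 157.500000 = 19.687500
Exact value: 19.687500
Error: 0.000000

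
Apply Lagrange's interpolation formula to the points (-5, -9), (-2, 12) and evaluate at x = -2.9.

Lagrange interpolation formula:
P(x) = Σ yᵢ × Lᵢ(x)
where Lᵢ(x) = Π_{j≠i} (x - xⱼ)/(xᵢ - xⱼ)

L_0(-2.9) = (-2.9 - (-2))/(-5 - (-2)) = 0.300000
L_1(-2.9) = (-2.9 - (-5))/(-2 - (-5)) = 0.700000

P(-2.9) = (-9)×L_0(-2.9) + 12×L_1(-2.9)
P(-2.9) = 5.700000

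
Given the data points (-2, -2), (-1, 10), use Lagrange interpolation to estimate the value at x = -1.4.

Lagrange interpolation formula:
P(x) = Σ yᵢ × Lᵢ(x)
where Lᵢ(x) = Π_{j≠i} (x - xⱼ)/(xᵢ - xⱼ)

L_0(-1.4) = (-1.4 - (-1))/(-2 - (-1)) = 0.400000
L_1(-1.4) = (-1.4 - (-2))/(-1 - (-2)) = 0.600000

P(-1.4) = (-2)×L_0(-1.4) + 10×L_1(-1.4)
P(-1.4) = 5.200000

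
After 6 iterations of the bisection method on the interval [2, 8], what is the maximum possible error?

Bisection error bound: |error| ≤ (b-a)/2^n
|error| ≤ (8 - 2)/2^6 = 6/2^6
|error| ≤ 0.0937500000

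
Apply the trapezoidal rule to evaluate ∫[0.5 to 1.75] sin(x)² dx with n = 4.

f(x) = sin(x)²
a = 0.5, b = 1.75, n = 4
h = (b - a)/n = 0.312500

Trapezoidal rule: (h/2)[f(x₀) + 2f(x₁) + 2f(x₂) + ... + f(xₙ)]

x_0 = 0.5000, f(x_0) = 0.229849, coefficient = 1
x_1 = 0.8125, f(x_1) = 0.527089, coefficient = 2
x_2 = 1.1250, f(x_2) = 0.814087, coefficient = 2
x_3 = 1.4375, f(x_3) = 0.982337, coefficient = 2
x_4 = 1.7500, f(x_4) = 0.968228, coefficient = 1

I ≈ (0.312500/2) × 5.845102 = 0.913297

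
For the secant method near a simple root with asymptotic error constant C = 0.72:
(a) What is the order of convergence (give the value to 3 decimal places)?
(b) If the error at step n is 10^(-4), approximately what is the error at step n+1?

(a) Secant method has superlinear convergence with order φ = (1+√5)/2 ≈ 1.618.
    This means |e_{n+1}| ≈ C|e_n|^1.618.

(b) With |e_n| = 10^(-4) and C = 0.72:
    |e_{n+1}| ≈ 0.72 × (10^(-4))^1.618 = 0.72 × 10^(-6.47)

(a) ≈ 1.618 (golden ratio); (b) |e_{n+1}| ≈ 2.428e-07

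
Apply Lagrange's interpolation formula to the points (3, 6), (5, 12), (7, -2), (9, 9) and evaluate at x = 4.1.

Lagrange interpolation formula:
P(x) = Σ yᵢ × Lᵢ(x)
where Lᵢ(x) = Π_{j≠i} (x - xⱼ)/(xᵢ - xⱼ)

L_0(4.1) = (4.1 - 5)/(3 - 5) × (4.1 - 7)/(3 - 7) × (4.1 - 9)/(3 - 9) = 0.266438
L_1(4.1) = (4.1 - 3)/(5 - 3) × (4.1 - 7)/(5 - 7) × (4.1 - 9)/(5 - 9) = 0.976937
L_2(4.1) = (4.1 - 3)/(7 - 3) × (4.1 - 5)/(7 - 5) × (4.1 - 9)/(7 - 9) = -0.303188
L_3(4.1) = (4.1 - 3)/(9 - 3) × (4.1 - 5)/(9 - 5) × (4.1 - 7)/(9 - 7) = 0.059813

P(4.1) = 6×L_0(4.1) + 12×L_1(4.1) + (-2)×L_2(4.1) + 9×L_3(4.1)
P(4.1) = 14.466562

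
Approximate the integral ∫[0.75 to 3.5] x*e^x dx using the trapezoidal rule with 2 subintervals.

f(x) = x*e^x
a = 0.75, b = 3.5, n = 2
h = (b - a)/n = 1.375000

Trapezoidal rule: (h/2)[f(x₀) + 2f(x₁) + 2f(x₂) + ... + f(xₙ)]

x_0 = 0.7500, f(x_0) = 1.587750, coefficient = 1
x_1 = 2.1250, f(x_1) = 17.792407, coefficient = 2
x_2 = 3.5000, f(x_2) = 115.904082, coefficient = 1

I ≈ (1.375000/2) × 153.076646 = 105.240194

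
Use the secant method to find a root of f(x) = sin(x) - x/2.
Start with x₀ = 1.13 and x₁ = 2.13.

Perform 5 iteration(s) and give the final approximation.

f(x) = sin(x) - x/2
x₀ = 1.13, x₁ = 2.13

Secant formula: x_{n+1} = x_n - f(x_n)(x_n - x_{n-1})/(f(x_n) - f(x_{n-1}))

Iteration 1:
  f(1.130000) = 0.339412
  f(2.130000) = -0.217322
  x_2 = 2.130000 - (-0.217322)×(2.130000 - 1.130000)/(-0.217322 - 0.339412)
       = 1.739648
Iteration 2:
  f(2.130000) = -0.217322
  f(1.739648) = 0.115954
  x_3 = 1.739648 - 0.115954×(1.739648 - 2.130000)/(0.115954 - (-0.217322))
       = 1.875460
Iteration 3:
  f(1.739648) = 0.115954
  f(1.875460) = 0.016218
  x_4 = 1.875460 - 0.016218×(1.875460 - 1.739648)/(0.016218 - 0.115954)
       = 1.897544
Iteration 4:
  f(1.875460) = 0.016218
  f(1.897544) = -0.001681
  x_5 = 1.897544 - (-0.001681)×(1.897544 - 1.875460)/(-0.001681 - 0.016218)
       = 1.895470
Iteration 5:
  f(1.897544) = -0.001681
  f(1.895470) = 0.000020
  x_6 = 1.895470 - 0.000020×(1.895470 - 1.897544)/(0.000020 - (-0.001681))
       = 1.895494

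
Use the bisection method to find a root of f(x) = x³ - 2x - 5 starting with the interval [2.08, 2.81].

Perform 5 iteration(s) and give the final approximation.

f(x) = x³ - 2x - 5
Initial interval: [2.08, 2.81]

Iteration 1:
  c_1 = (2.080000 + 2.810000)/2 = 2.445000
  f(c_1) = f(2.445000) = 4.726271
  f(a) × f(c) < 0, new interval: [2.080000, 2.445000]
Iteration 2:
  c_2 = (2.080000 + 2.445000)/2 = 2.262500
  f(c_2) = f(2.262500) = 2.056525
  f(a) × f(c) < 0, new interval: [2.080000, 2.262500]
Iteration 3:
  c_3 = (2.080000 + 2.262500)/2 = 2.171250
  f(c_3) = f(2.171250) = 0.893482
  f(a) × f(c) < 0, new interval: [2.080000, 2.171250]
Iteration 4:
  c_4 = (2.080000 + 2.171250)/2 = 2.125625
  f(c_4) = f(2.125625) = 0.352922
  f(a) × f(c) < 0, new interval: [2.080000, 2.125625]
Iteration 5:
  c_5 = (2.080000 + 2.125625)/2 = 2.102813
  f(c_5) = f(2.102813) = 0.092634
  f(a) × f(c) < 0, new interval: [2.080000, 2.102813]

After 5 iteration(s), the approximation is c_5 = 2.102813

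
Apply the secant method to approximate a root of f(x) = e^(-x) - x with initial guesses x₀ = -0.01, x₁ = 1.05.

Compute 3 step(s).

f(x) = e^(-x) - x
x₀ = -0.01, x₁ = 1.05

Secant formula: x_{n+1} = x_n - f(x_n)(x_n - x_{n-1})/(f(x_n) - f(x_{n-1}))

Iteration 1:
  f(-0.010000) = 1.020050
  f(1.050000) = -0.700062
  x_2 = 1.050000 - (-0.700062)×(1.050000 - (-0.010000))/(-0.700062 - 1.020050)
       = 0.618594
Iteration 2:
  f(1.050000) = -0.700062
  f(0.618594) = -0.079893
  x_3 = 0.618594 - (-0.079893)×(0.618594 - 1.050000)/(-0.079893 - (-0.700062))
       = 0.563019
Iteration 3:
  f(0.618594) = -0.079893
  f(0.563019) = 0.006469
  x_4 = 0.563019 - 0.006469×(0.563019 - 0.618594)/(0.006469 - (-0.079893))
       = 0.567181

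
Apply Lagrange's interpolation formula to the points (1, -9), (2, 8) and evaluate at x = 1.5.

Lagrange interpolation formula:
P(x) = Σ yᵢ × Lᵢ(x)
where Lᵢ(x) = Π_{j≠i} (x - xⱼ)/(xᵢ - xⱼ)

L_0(1.5) = (1.5 - 2)/(1 - 2) = 0.500000
L_1(1.5) = (1.5 - 1)/(2 - 1) = 0.500000

P(1.5) = (-9)×L_0(1.5) + 8×L_1(1.5)
P(1.5) = -0.500000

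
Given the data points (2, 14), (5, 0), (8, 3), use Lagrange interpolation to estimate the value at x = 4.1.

Lagrange interpolation formula:
P(x) = Σ yᵢ × Lᵢ(x)
where Lᵢ(x) = Π_{j≠i} (x - xⱼ)/(xᵢ - xⱼ)

L_0(4.1) = (4.1 - 5)/(2 - 5) × (4.1 - 8)/(2 - 8) = 0.195000
L_1(4.1) = (4.1 - 2)/(5 - 2) × (4.1 - 8)/(5 - 8) = 0.910000
L_2(4.1) = (4.1 - 2)/(8 - 2) × (4.1 - 5)/(8 - 5) = -0.105000

P(4.1) = 14×L_0(4.1) + 0×L_1(4.1) + 3×L_2(4.1)
P(4.1) = 2.415000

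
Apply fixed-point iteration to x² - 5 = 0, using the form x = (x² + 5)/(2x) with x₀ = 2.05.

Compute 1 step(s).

Equation: x² - 5 = 0
Fixed-point form: x = (x² + 5)/(2x)
x₀ = 2.05

x_1 = g(2.050000) = 2.244512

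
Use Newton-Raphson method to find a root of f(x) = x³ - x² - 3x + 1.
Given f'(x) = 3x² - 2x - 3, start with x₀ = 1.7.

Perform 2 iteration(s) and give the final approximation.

f(x) = x³ - x² - 3x + 1
f'(x) = 3x² - 2x - 3
x₀ = 1.7

Newton-Raphson formula: x_{n+1} = x_n - f(x_n)/f'(x_n)

Iteration 1:
  f(1.700000) = -2.077000
  f'(1.700000) = 2.270000
  x_1 = 1.700000 - (-2.077000)/2.270000 = 2.614978
Iteration 2:
  f(2.614978) = 4.198463
  f'(2.614978) = 12.284373
  x_2 = 2.614978 - 4.198463/12.284373 = 2.273205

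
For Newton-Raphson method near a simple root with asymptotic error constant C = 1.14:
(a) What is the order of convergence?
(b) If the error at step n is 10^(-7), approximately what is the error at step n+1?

(a) Newton-Raphson has quadratic (order 2) convergence near simple roots.
    This means |e_{n+1}| ≈ C|e_n|².

(b) With |e_n| = 10^(-7) and C = 1.14:
    |e_{n+1}| ≈ 1.14 × (10^(-7))² = 1.14 × 10^(-14)

(a) 2 (quadratic); (b) |e_{n+1}| ≈ 1.140e-14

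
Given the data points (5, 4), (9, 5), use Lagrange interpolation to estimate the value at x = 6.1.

Lagrange interpolation formula:
P(x) = Σ yᵢ × Lᵢ(x)
where Lᵢ(x) = Π_{j≠i} (x - xⱼ)/(xᵢ - xⱼ)

L_0(6.1) = (6.1 - 9)/(5 - 9) = 0.725000
L_1(6.1) = (6.1 - 5)/(9 - 5) = 0.275000

P(6.1) = 4×L_0(6.1) + 5×L_1(6.1)
P(6.1) = 4.275000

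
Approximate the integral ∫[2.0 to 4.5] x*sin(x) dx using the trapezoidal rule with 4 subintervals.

f(x) = x*sin(x)
a = 2.0, b = 4.5, n = 4
h = (b - a)/n = 0.625000

Trapezoidal rule: (h/2)[f(x₀) + 2f(x₁) + 2f(x₂) + ... + f(xₙ)]

x_0 = 2.0000, f(x_0) = 1.818595, coefficient = 1
x_1 = 2.6250, f(x_1) = 1.296541, coefficient = 2
x_2 = 3.2500, f(x_2) = -0.351634, coefficient = 2
x_3 = 3.8750, f(x_3) = -2.593944, coefficient = 2
x_4 = 4.5000, f(x_4) = -4.398886, coefficient = 1

I ≈ (0.625000/2) × -5.878365 = -1.836989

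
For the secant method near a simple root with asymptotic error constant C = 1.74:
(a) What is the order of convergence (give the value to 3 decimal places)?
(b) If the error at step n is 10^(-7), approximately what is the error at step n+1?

(a) Secant method has superlinear convergence with order φ = (1+√5)/2 ≈ 1.618.
    This means |e_{n+1}| ≈ C|e_n|^1.618.

(b) With |e_n| = 10^(-7) and C = 1.74:
    |e_{n+1}| ≈ 1.74 × (10^(-7))^1.618 = 1.74 × 10^(-11.33)

(a) ≈ 1.618 (golden ratio); (b) |e_{n+1}| ≈ 8.209e-12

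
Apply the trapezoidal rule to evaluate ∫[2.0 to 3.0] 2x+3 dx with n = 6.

f(x) = 2x+3
a = 2.0, b = 3.0, n = 6
h = (b - a)/n = 0.166667

Trapezoidal rule: (h/2)[f(x₀) + 2f(x₁) + 2f(x₂) + ... + f(xₙ)]

x_0 = 2.0000, f(x_0) = 7.000000, coefficient = 1
x_1 = 2.1667, f(x_1) = 7.333333, coefficient = 2
x_2 = 2.3333, f(x_2) = 7.666667, coefficient = 2
x_3 = 2.5000, f(x_3) = 8.000000, coefficient = 2
x_4 = 2.6667, f(x_4) = 8.333333, coefficient = 2
x_5 = 2.8333, f(x_5) = 8.666667, coefficient = 2
x_6 = 3.0000, f(x_6) = 9.000000, coefficient = 1

I ≈ (0.166667/2) × 96.000000 = 8.000000
Exact value: 8.000000
Error: 0.000000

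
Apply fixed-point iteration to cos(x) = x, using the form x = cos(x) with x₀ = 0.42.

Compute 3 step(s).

Equation: cos(x) = x
Fixed-point form: x = cos(x)
x₀ = 0.42

x_1 = g(0.420000) = 0.913089
x_2 = g(0.913089) = 0.611304
x_3 = g(0.611304) = 0.818900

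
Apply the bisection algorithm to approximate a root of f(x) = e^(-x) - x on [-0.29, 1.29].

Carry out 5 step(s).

f(x) = e^(-x) - x
Initial interval: [-0.29, 1.29]

Iteration 1:
  c_1 = (-0.290000 + 1.290000)/2 = 0.500000
  f(c_1) = f(0.500000) = 0.106531
  f(a) × f(c) ≥ 0, new interval: [0.500000, 1.290000]
Iteration 2:
  c_2 = (0.500000 + 1.290000)/2 = 0.895000
  f(c_2) = f(0.895000) = -0.486392
  f(a) × f(c) < 0, new interval: [0.500000, 0.895000]
Iteration 3:
  c_3 = (0.500000 + 0.895000)/2 = 0.697500
  f(c_3) = f(0.697500) = -0.199672
  f(a) × f(c) < 0, new interval: [0.500000, 0.697500]
Iteration 4:
  c_4 = (0.500000 + 0.697500)/2 = 0.598750
  f(c_4) = f(0.598750) = -0.049252
  f(a) × f(c) < 0, new interval: [0.500000, 0.598750]
Iteration 5:
  c_5 = (0.500000 + 0.598750)/2 = 0.549375
  f(c_5) = f(0.549375) = 0.027936
  f(a) × f(c) ≥ 0, new interval: [0.549375, 0.598750]

After 5 iteration(s), the approximation is c_5 = 0.549375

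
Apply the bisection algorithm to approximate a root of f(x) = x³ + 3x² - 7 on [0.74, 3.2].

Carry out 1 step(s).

f(x) = x³ + 3x² - 7
Initial interval: [0.74, 3.2]

Iteration 1:
  c_1 = (0.740000 + 3.200000)/2 = 1.970000
  f(c_1) = f(1.970000) = 12.288073
  f(a) × f(c) < 0, new interval: [0.740000, 1.970000]

After 1 iteration(s), the approximation is c_1 = 1.970000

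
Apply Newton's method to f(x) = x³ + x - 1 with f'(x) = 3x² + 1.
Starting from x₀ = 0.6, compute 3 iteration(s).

f(x) = x³ + x - 1
f'(x) = 3x² + 1
x₀ = 0.6

Newton-Raphson formula: x_{n+1} = x_n - f(x_n)/f'(x_n)

Iteration 1:
  f(0.600000) = -0.184000
  f'(0.600000) = 2.080000
  x_1 = 0.600000 - (-0.184000)/2.080000 = 0.688462
Iteration 2:
  f(0.688462) = 0.014778
  f'(0.688462) = 2.421938
  x_2 = 0.688462 - 0.014778/2.421938 = 0.682360
Iteration 3:
  f(0.682360) = 0.000077
  f'(0.682360) = 2.396845
  x_3 = 0.682360 - 0.000077/2.396845 = 0.682328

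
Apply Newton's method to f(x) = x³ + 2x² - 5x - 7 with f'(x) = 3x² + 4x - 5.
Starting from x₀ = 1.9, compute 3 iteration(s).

f(x) = x³ + 2x² - 5x - 7
f'(x) = 3x² + 4x - 5
x₀ = 1.9

Newton-Raphson formula: x_{n+1} = x_n - f(x_n)/f'(x_n)

Iteration 1:
  f(1.900000) = -2.421000
  f'(1.900000) = 13.430000
  x_1 = 1.900000 - (-2.421000)/13.430000 = 2.080268
Iteration 2:
  f(2.080268) = 0.256082
  f'(2.080268) = 16.303618
  x_2 = 2.080268 - 0.256082/16.303618 = 2.064561
Iteration 3:
  f(2.064561) = 0.002029
  f'(2.064561) = 16.045481
  x_3 = 2.064561 - 0.002029/16.045481 = 2.064435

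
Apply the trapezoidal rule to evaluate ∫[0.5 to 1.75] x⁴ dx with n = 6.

f(x) = x⁴
a = 0.5, b = 1.75, n = 6
h = (b - a)/n = 0.208333

Trapezoidal rule: (h/2)[f(x₀) + 2f(x₁) + 2f(x₂) + ... + f(xₙ)]

x_0 = 0.5000, f(x_0) = 0.062500, coefficient = 1
x_1 = 0.7083, f(x_1) = 0.251739, coefficient = 2
x_2 = 0.9167, f(x_2) = 0.706067, coefficient = 2
x_3 = 1.1250, f(x_3) = 1.601807, coefficient = 2
x_4 = 1.3333, f(x_4) = 3.160494, coefficient = 2
x_5 = 1.5417, f(x_5) = 5.648875, coefficient = 2
x_6 = 1.7500, f(x_6) = 9.378906, coefficient = 1

I ≈ (0.208333/2) × 32.179368 = 3.352018
Exact value: 3.276367
Error: 0.075650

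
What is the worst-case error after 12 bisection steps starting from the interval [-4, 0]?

Bisection error bound: |error| ≤ (b-a)/2^n
|error| ≤ (0 - (-4))/2^12 = 4/2^12
|error| ≤ 0.0009765625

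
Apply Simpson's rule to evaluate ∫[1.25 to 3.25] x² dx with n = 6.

f(x) = x²
a = 1.25, b = 3.25, n = 6
h = (b - a)/n = 0.333333

Simpson's rule: (h/3)[f(x₀) + 4f(x₁) + 2f(x₂) + ... + f(xₙ)]

x_0 = 1.2500, f(x_0) = 1.562500, coefficient = 1
x_1 = 1.5833, f(x_1) = 2.506944, coefficient = 4
x_2 = 1.9167, f(x_2) = 3.673611, coefficient = 2
x_3 = 2.2500, f(x_3) = 5.062500, coefficient = 4
x_4 = 2.5833, f(x_4) = 6.673611, coefficient = 2
x_5 = 2.9167, f(x_5) = 8.506944, coefficient = 4
x_6 = 3.2500, f(x_6) = 10.562500, coefficient = 1

I ≈ (0.333333/3) × 97.125000 = 10.791667
Exact value: 10.791667
Error: 0.000000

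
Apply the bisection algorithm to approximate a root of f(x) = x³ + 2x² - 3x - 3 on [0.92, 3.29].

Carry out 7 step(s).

f(x) = x³ + 2x² - 3x - 3
Initial interval: [0.92, 3.29]

Iteration 1:
  c_1 = (0.920000 + 3.290000)/2 = 2.105000
  f(c_1) = f(2.105000) = 8.874358
  f(a) × f(c) < 0, new interval: [0.920000, 2.105000]
Iteration 2:
  c_2 = (0.920000 + 2.105000)/2 = 1.512500
  f(c_2) = f(1.512500) = 0.497893
  f(a) × f(c) < 0, new interval: [0.920000, 1.512500]
Iteration 3:
  c_3 = (0.920000 + 1.512500)/2 = 1.216250
  f(c_3) = f(1.216250) = -1.891067
  f(a) × f(c) ≥ 0, new interval: [1.216250, 1.512500]
Iteration 4:
  c_4 = (1.216250 + 1.512500)/2 = 1.364375
  f(c_4) = f(1.364375) = -0.830277
  f(a) × f(c) ≥ 0, new interval: [1.364375, 1.512500]
Iteration 5:
  c_5 = (1.364375 + 1.512500)/2 = 1.438438
  f(c_5) = f(1.438438) = -0.200833
  f(a) × f(c) ≥ 0, new interval: [1.438438, 1.512500]
Iteration 6:
  c_6 = (1.438438 + 1.512500)/2 = 1.475469
  f(c_6) = f(1.475469) = 0.139717
  f(a) × f(c) < 0, new interval: [1.438438, 1.475469]
Iteration 7:
  c_7 = (1.438438 + 1.475469)/2 = 1.456953
  f(c_7) = f(1.456953) = -0.032742
  f(a) × f(c) ≥ 0, new interval: [1.456953, 1.475469]

After 7 iteration(s), the approximation is c_7 = 1.456953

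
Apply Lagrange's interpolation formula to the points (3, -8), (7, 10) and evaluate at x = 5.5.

Lagrange interpolation formula:
P(x) = Σ yᵢ × Lᵢ(x)
where Lᵢ(x) = Π_{j≠i} (x - xⱼ)/(xᵢ - xⱼ)

L_0(5.5) = (5.5 - 7)/(3 - 7) = 0.375000
L_1(5.5) = (5.5 - 3)/(7 - 3) = 0.625000

P(5.5) = (-8)×L_0(5.5) + 10×L_1(5.5)
P(5.5) = 3.250000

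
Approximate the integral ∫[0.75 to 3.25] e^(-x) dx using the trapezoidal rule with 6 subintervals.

f(x) = e^(-x)
a = 0.75, b = 3.25, n = 6
h = (b - a)/n = 0.416667

Trapezoidal rule: (h/2)[f(x₀) + 2f(x₁) + 2f(x₂) + ... + f(xₙ)]

x_0 = 0.7500, f(x_0) = 0.472367, coefficient = 1
x_1 = 1.1667, f(x_1) = 0.311403, coefficient = 2
x_2 = 1.5833, f(x_2) = 0.205290, coefficient = 2
x_3 = 2.0000, f(x_3) = 0.135335, coefficient = 2
x_4 = 2.4167, f(x_4) = 0.089219, coefficient = 2
x_5 = 2.8333, f(x_5) = 0.058816, coefficient = 2
x_6 = 3.2500, f(x_6) = 0.038774, coefficient = 1

I ≈ (0.416667/2) × 2.111267 = 0.439847
Exact value: 0.433592
Error: 0.006255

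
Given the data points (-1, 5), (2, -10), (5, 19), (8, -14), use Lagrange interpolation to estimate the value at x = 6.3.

Lagrange interpolation formula:
P(x) = Σ yᵢ × Lᵢ(x)
where Lᵢ(x) = Π_{j≠i} (x - xⱼ)/(xᵢ - xⱼ)

L_0(6.3) = (6.3 - 2)/(-1 - 2) × (6.3 - 5)/(-1 - 5) × (6.3 - 8)/(-1 - 8) = 0.058660
L_1(6.3) = (6.3 - (-1))/(2 - (-1)) × (6.3 - 5)/(2 - 5) × (6.3 - 8)/(2 - 8) = -0.298759
L_2(6.3) = (6.3 - (-1))/(5 - (-1)) × (6.3 - 2)/(5 - 2) × (6.3 - 8)/(5 - 8) = 0.988204
L_3(6.3) = (6.3 - (-1))/(8 - (-1)) × (6.3 - 2)/(8 - 2) × (6.3 - 5)/(8 - 5) = 0.251895

P(6.3) = 5×L_0(6.3) + (-10)×L_1(6.3) + 19×L_2(6.3) + (-14)×L_3(6.3)
P(6.3) = 18.530235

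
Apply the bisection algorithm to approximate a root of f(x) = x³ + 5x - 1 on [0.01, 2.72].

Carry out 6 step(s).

f(x) = x³ + 5x - 1
Initial interval: [0.01, 2.72]

Iteration 1:
  c_1 = (0.010000 + 2.720000)/2 = 1.365000
  f(c_1) = f(1.365000) = 8.368302
  f(a) × f(c) < 0, new interval: [0.010000, 1.365000]
Iteration 2:
  c_2 = (0.010000 + 1.365000)/2 = 0.687500
  f(c_2) = f(0.687500) = 2.762451
  f(a) × f(c) < 0, new interval: [0.010000, 0.687500]
Iteration 3:
  c_3 = (0.010000 + 0.687500)/2 = 0.348750
  f(c_3) = f(0.348750) = 0.786167
  f(a) × f(c) < 0, new interval: [0.010000, 0.348750]
Iteration 4:
  c_4 = (0.010000 + 0.348750)/2 = 0.179375
  f(c_4) = f(0.179375) = -0.097354
  f(a) × f(c) ≥ 0, new interval: [0.179375, 0.348750]
Iteration 5:
  c_5 = (0.179375 + 0.348750)/2 = 0.264062
  f(c_5) = f(0.264062) = 0.338725
  f(a) × f(c) < 0, new interval: [0.179375, 0.264062]
Iteration 6:
  c_6 = (0.179375 + 0.264062)/2 = 0.221719
  f(c_6) = f(0.221719) = 0.119493
  f(a) × f(c) < 0, new interval: [0.179375, 0.221719]

After 6 iteration(s), the approximation is c_6 = 0.221719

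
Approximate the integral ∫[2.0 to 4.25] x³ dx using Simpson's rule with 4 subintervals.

f(x) = x³
a = 2.0, b = 4.25, n = 4
h = (b - a)/n = 0.562500

Simpson's rule: (h/3)[f(x₀) + 4f(x₁) + 2f(x₂) + ... + f(xₙ)]

x_0 = 2.0000, f(x_0) = 8.000000, coefficient = 1
x_1 = 2.5625, f(x_1) = 16.826416, coefficient = 4
x_2 = 3.1250, f(x_2) = 30.517578, coefficient = 2
x_3 = 3.6875, f(x_3) = 50.141357, coefficient = 4
x_4 = 4.2500, f(x_4) = 76.765625, coefficient = 1

I ≈ (0.562500/3) × 413.671875 = 77.563477
Exact value: 77.563477
Error: 0.000000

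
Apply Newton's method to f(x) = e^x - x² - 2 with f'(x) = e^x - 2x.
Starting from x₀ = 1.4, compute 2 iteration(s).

f(x) = e^x - x² - 2
f'(x) = e^x - 2x
x₀ = 1.4

Newton-Raphson formula: x_{n+1} = x_n - f(x_n)/f'(x_n)

Iteration 1:
  f(1.400000) = 0.095200
  f'(1.400000) = 1.255200
  x_1 = 1.400000 - 0.095200/1.255200 = 1.324156
Iteration 2:
  f(1.324156) = 0.005622
  f'(1.324156) = 1.110699
  x_2 = 1.324156 - 0.005622/1.110699 = 1.319094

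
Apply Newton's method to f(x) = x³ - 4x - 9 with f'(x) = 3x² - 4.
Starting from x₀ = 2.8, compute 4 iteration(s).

f(x) = x³ - 4x - 9
f'(x) = 3x² - 4
x₀ = 2.8

Newton-Raphson formula: x_{n+1} = x_n - f(x_n)/f'(x_n)

Iteration 1:
  f(2.800000) = 1.752000
  f'(2.800000) = 19.520000
  x_1 = 2.800000 - 1.752000/19.520000 = 2.710246
Iteration 2:
  f(2.710246) = 0.066946
  f'(2.710246) = 18.036299
  x_2 = 2.710246 - 0.066946/18.036299 = 2.706534
Iteration 3:
  f(2.706534) = 0.000112
  f'(2.706534) = 17.975982
  x_3 = 2.706534 - 0.000112/17.975982 = 2.706528
Iteration 4:
  f(2.706528) = 0.000000
  f'(2.706528) = 17.975881
  x_4 = 2.706528 - 0.000000/17.975881 = 2.706528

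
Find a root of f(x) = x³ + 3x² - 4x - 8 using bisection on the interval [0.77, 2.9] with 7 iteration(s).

f(x) = x³ + 3x² - 4x - 8
Initial interval: [0.77, 2.9]

Iteration 1:
  c_1 = (0.770000 + 2.900000)/2 = 1.835000
  f(c_1) = f(1.835000) = 0.940533
  f(a) × f(c) < 0, new interval: [0.770000, 1.835000]
Iteration 2:
  c_2 = (0.770000 + 1.835000)/2 = 1.302500
  f(c_2) = f(1.302500) = -5.910782
  f(a) × f(c) ≥ 0, new interval: [1.302500, 1.835000]
Iteration 3:
  c_3 = (1.302500 + 1.835000)/2 = 1.568750
  f(c_3) = f(1.568750) = -3.031413
  f(a) × f(c) ≥ 0, new interval: [1.568750, 1.835000]
Iteration 4:
  c_4 = (1.568750 + 1.835000)/2 = 1.701875
  f(c_4) = f(1.701875) = -1.189090
  f(a) × f(c) ≥ 0, new interval: [1.701875, 1.835000]
Iteration 5:
  c_5 = (1.701875 + 1.835000)/2 = 1.768438
  f(c_5) = f(1.768438) = -0.161076
  f(a) × f(c) ≥ 0, new interval: [1.768438, 1.835000]
Iteration 6:
  c_6 = (1.768438 + 1.835000)/2 = 1.801719
  f(c_6) = f(1.801719) = 0.380419
  f(a) × f(c) < 0, new interval: [1.768438, 1.801719]
Iteration 7:
  c_7 = (1.768438 + 1.801719)/2 = 1.785078
  f(c_7) = f(1.785078) = 0.107358
  f(a) × f(c) < 0, new interval: [1.768438, 1.785078]

After 7 iteration(s), the approximation is c_7 = 1.785078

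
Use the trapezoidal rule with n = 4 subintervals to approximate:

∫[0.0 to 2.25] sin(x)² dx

f(x) = sin(x)²
a = 0.0, b = 2.25, n = 4
h = (b - a)/n = 0.562500

Trapezoidal rule: (h/2)[f(x₀) + 2f(x₁) + 2f(x₂) + ... + f(xₙ)]

x_0 = 0.0000, f(x_0) = 0.000000, coefficient = 1
x_1 = 0.5625, f(x_1) = 0.284412, coefficient = 2
x_2 = 1.1250, f(x_2) = 0.814087, coefficient = 2
x_3 = 1.6875, f(x_3) = 0.986442, coefficient = 2
x_4 = 2.2500, f(x_4) = 0.605398, coefficient = 1

I ≈ (0.562500/2) × 4.775279 = 1.343047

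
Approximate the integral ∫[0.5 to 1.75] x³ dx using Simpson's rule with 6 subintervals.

f(x) = x³
a = 0.5, b = 1.75, n = 6
h = (b - a)/n = 0.208333

Simpson's rule: (h/3)[f(x₀) + 4f(x₁) + 2f(x₂) + ... + f(xₙ)]

x_0 = 0.5000, f(x_0) = 0.125000, coefficient = 1
x_1 = 0.7083, f(x_1) = 0.355396, coefficient = 4
x_2 = 0.9167, f(x_2) = 0.770255, coefficient = 2
x_3 = 1.1250, f(x_3) = 1.423828, coefficient = 4
x_4 = 1.3333, f(x_4) = 2.370370, coefficient = 2
x_5 = 1.5417, f(x_5) = 3.664135, coefficient = 4
x_6 = 1.7500, f(x_6) = 5.359375, coefficient = 1

I ≈ (0.208333/3) × 33.539063 = 2.329102
Exact value: 2.329102
Error: 0.000000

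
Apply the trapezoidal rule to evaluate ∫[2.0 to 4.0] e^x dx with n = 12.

f(x) = e^x
a = 2.0, b = 4.0, n = 12
h = (b - a)/n = 0.166667

Trapezoidal rule: (h/2)[f(x₀) + 2f(x₁) + 2f(x₂) + ... + f(xₙ)]

x_0 = 2.0000, f(x_0) = 7.389056, coefficient = 1
x_1 = 2.1667, f(x_1) = 8.729138, coefficient = 2
x_2 = 2.3333, f(x_2) = 10.312259, coefficient = 2
x_3 = 2.5000, f(x_3) = 12.182494, coefficient = 2
x_4 = 2.6667, f(x_4) = 14.391916, coefficient = 2
x_5 = 2.8333, f(x_5) = 17.002040, coefficient = 2
x_6 = 3.0000, f(x_6) = 20.085537, coefficient = 2
x_7 = 3.1667, f(x_7) = 23.728258, coefficient = 2
x_8 = 3.3333, f(x_8) = 28.031625, coefficient = 2
x_9 = 3.5000, f(x_9) = 33.115452, coefficient = 2
x_10 = 3.6667, f(x_10) = 39.121284, coefficient = 2
x_11 = 3.8333, f(x_11) = 46.216336, coefficient = 2
x_12 = 4.0000, f(x_12) = 54.598150, coefficient = 1

I ≈ (0.166667/2) × 567.819884 = 47.318324
Exact value: 47.209094
Error: 0.109230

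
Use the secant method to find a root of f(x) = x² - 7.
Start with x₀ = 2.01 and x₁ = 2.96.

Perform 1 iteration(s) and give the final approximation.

f(x) = x² - 7
x₀ = 2.01, x₁ = 2.96

Secant formula: x_{n+1} = x_n - f(x_n)(x_n - x_{n-1})/(f(x_n) - f(x_{n-1}))

Iteration 1:
  f(2.010000) = -2.959900
  f(2.960000) = 1.761600
  x_2 = 2.960000 - 1.761600×(2.960000 - 2.010000)/(1.761600 - (-2.959900))
       = 2.605553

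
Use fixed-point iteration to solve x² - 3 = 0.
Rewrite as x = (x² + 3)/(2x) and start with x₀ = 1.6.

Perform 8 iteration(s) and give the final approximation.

Equation: x² - 3 = 0
Fixed-point form: x = (x² + 3)/(2x)
x₀ = 1.6

x_1 = g(1.600000) = 1.737500
x_2 = g(1.737500) = 1.732059
x_3 = g(1.732059) = 1.732051
x_4 = g(1.732051) = 1.732051
x_5 = g(1.732051) = 1.732051
x_6 = g(1.732051) = 1.732051
x_7 = g(1.732051) = 1.732051
x_8 = g(1.732051) = 1.732051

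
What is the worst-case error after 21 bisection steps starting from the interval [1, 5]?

Bisection error bound: |error| ≤ (b-a)/2^n
|error| ≤ (5 - 1)/2^21 = 4/2^21
|error| ≤ 0.0000019073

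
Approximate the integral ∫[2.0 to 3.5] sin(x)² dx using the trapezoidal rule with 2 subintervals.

f(x) = sin(x)²
a = 2.0, b = 3.5, n = 2
h = (b - a)/n = 0.750000

Trapezoidal rule: (h/2)[f(x₀) + 2f(x₁) + 2f(x₂) + ... + f(xₙ)]

x_0 = 2.0000, f(x_0) = 0.826822, coefficient = 1
x_1 = 2.7500, f(x_1) = 0.145665, coefficient = 2
x_2 = 3.5000, f(x_2) = 0.123049, coefficient = 1

I ≈ (0.750000/2) × 1.241201 = 0.465450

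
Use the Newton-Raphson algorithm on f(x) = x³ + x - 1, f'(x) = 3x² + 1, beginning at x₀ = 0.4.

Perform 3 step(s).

f(x) = x³ + x - 1
f'(x) = 3x² + 1
x₀ = 0.4

Newton-Raphson formula: x_{n+1} = x_n - f(x_n)/f'(x_n)

Iteration 1:
  f(0.400000) = -0.536000
  f'(0.400000) = 1.480000
  x_1 = 0.400000 - (-0.536000)/1.480000 = 0.762162
Iteration 2:
  f(0.762162) = 0.204895
  f'(0.762162) = 2.742673
  x_2 = 0.762162 - 0.204895/2.742673 = 0.687456
Iteration 3:
  f(0.687456) = 0.012344
  f'(0.687456) = 2.417786
  x_3 = 0.687456 - 0.012344/2.417786 = 0.682350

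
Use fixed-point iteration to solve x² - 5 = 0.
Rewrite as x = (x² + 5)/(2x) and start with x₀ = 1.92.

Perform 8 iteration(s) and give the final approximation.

Equation: x² - 5 = 0
Fixed-point form: x = (x² + 5)/(2x)
x₀ = 1.92

x_1 = g(1.920000) = 2.262083
x_2 = g(2.262083) = 2.236218
x_3 = g(2.236218) = 2.236068
x_4 = g(2.236068) = 2.236068
x_5 = g(2.236068) = 2.236068
x_6 = g(2.236068) = 2.236068
x_7 = g(2.236068) = 2.236068
x_8 = g(2.236068) = 2.236068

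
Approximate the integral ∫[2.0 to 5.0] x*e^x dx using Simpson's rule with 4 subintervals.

f(x) = x*e^x
a = 2.0, b = 5.0, n = 4
h = (b - a)/n = 0.750000

Simpson's rule: (h/3)[f(x₀) + 4f(x₁) + 2f(x₂) + ... + f(xₙ)]

x_0 = 2.0000, f(x_0) = 14.778112, coefficient = 1
x_1 = 2.7500, f(x_1) = 43.017238, coefficient = 4
x_2 = 3.5000, f(x_2) = 115.904082, coefficient = 2
x_3 = 4.2500, f(x_3) = 297.948002, coefficient = 4
x_4 = 5.0000, f(x_4) = 742.065796, coefficient = 1

I ≈ (0.750000/3) × 2352.513032 = 588.128258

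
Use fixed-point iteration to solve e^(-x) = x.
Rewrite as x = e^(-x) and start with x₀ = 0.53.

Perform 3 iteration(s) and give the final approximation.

Equation: e^(-x) = x
Fixed-point form: x = e^(-x)
x₀ = 0.53

x_1 = g(0.530000) = 0.588605
x_2 = g(0.588605) = 0.555101
x_3 = g(0.555101) = 0.574014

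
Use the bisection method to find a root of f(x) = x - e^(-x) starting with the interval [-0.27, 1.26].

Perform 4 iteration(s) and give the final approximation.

f(x) = x - e^(-x)
Initial interval: [-0.27, 1.26]

Iteration 1:
  c_1 = (-0.270000 + 1.260000)/2 = 0.495000
  f(c_1) = f(0.495000) = -0.114571
  f(a) × f(c) ≥ 0, new interval: [0.495000, 1.260000]
Iteration 2:
  c_2 = (0.495000 + 1.260000)/2 = 0.877500
  f(c_2) = f(0.877500) = 0.461679
  f(a) × f(c) < 0, new interval: [0.495000, 0.877500]
Iteration 3:
  c_3 = (0.495000 + 0.877500)/2 = 0.686250
  f(c_3) = f(0.686250) = 0.182789
  f(a) × f(c) < 0, new interval: [0.495000, 0.686250]
Iteration 4:
  c_4 = (0.495000 + 0.686250)/2 = 0.590625
  f(c_4) = f(0.590625) = 0.036644
  f(a) × f(c) < 0, new interval: [0.495000, 0.590625]

After 4 iteration(s), the approximation is c_4 = 0.590625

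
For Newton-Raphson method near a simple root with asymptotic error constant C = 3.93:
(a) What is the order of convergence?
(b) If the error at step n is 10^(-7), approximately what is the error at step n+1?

(a) Newton-Raphson has quadratic (order 2) convergence near simple roots.
    This means |e_{n+1}| ≈ C|e_n|².

(b) With |e_n| = 10^(-7) and C = 3.93:
    |e_{n+1}| ≈ 3.93 × (10^(-7))² = 3.93 × 10^(-14)

(a) 2 (quadratic); (b) |e_{n+1}| ≈ 3.930e-14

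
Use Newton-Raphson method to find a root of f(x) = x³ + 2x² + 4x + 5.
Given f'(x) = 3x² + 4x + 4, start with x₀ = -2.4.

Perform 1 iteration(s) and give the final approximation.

f(x) = x³ + 2x² + 4x + 5
f'(x) = 3x² + 4x + 4
x₀ = -2.4

Newton-Raphson formula: x_{n+1} = x_n - f(x_n)/f'(x_n)

Iteration 1:
  f(-2.400000) = -6.904000
  f'(-2.400000) = 11.680000
  x_1 = -2.400000 - (-6.904000)/11.680000 = -1.808904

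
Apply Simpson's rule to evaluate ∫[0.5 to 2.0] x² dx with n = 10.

f(x) = x²
a = 0.5, b = 2.0, n = 10
h = (b - a)/n = 0.150000

Simpson's rule: (h/3)[f(x₀) + 4f(x₁) + 2f(x₂) + ... + f(xₙ)]

x_0 = 0.5000, f(x_0) = 0.250000, coefficient = 1
x_1 = 0.6500, f(x_1) = 0.422500, coefficient = 4
x_2 = 0.8000, f(x_2) = 0.640000, coefficient = 2
x_3 = 0.9500, f(x_3) = 0.902500, coefficient = 4
x_4 = 1.1000, f(x_4) = 1.210000, coefficient = 2
x_5 = 1.2500, f(x_5) = 1.562500, coefficient = 4
x_6 = 1.4000, f(x_6) = 1.960000, coefficient = 2
x_7 = 1.5500, f(x_7) = 2.402500, coefficient = 4
x_8 = 1.7000, f(x_8) = 2.890000, coefficient = 2
x_9 = 1.8500, f(x_9) = 3.422500, coefficient = 4
x_10 = 2.0000, f(x_10) = 4.000000, coefficient = 1

I ≈ (0.150000/3) × 52.500000 = 2.625000
Exact value: 2.625000
Error: 0.000000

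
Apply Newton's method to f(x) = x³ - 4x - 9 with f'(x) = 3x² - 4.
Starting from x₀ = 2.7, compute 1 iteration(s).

f(x) = x³ - 4x - 9
f'(x) = 3x² - 4
x₀ = 2.7

Newton-Raphson formula: x_{n+1} = x_n - f(x_n)/f'(x_n)

Iteration 1:
  f(2.700000) = -0.117000
  f'(2.700000) = 17.870000
  x_1 = 2.700000 - (-0.117000)/17.870000 = 2.706547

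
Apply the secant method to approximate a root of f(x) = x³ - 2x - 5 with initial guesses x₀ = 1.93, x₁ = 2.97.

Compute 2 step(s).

f(x) = x³ - 2x - 5
x₀ = 1.93, x₁ = 2.97

Secant formula: x_{n+1} = x_n - f(x_n)(x_n - x_{n-1})/(f(x_n) - f(x_{n-1}))

Iteration 1:
  f(1.930000) = -1.670943
  f(2.970000) = 15.258073
  x_2 = 2.970000 - 15.258073×(2.970000 - 1.930000)/(15.258073 - (-1.670943))
       = 2.032651
Iteration 2:
  f(2.970000) = 15.258073
  f(2.032651) = -0.667058
  x_3 = 2.032651 - (-0.667058)×(2.032651 - 2.970000)/(-0.667058 - 15.258073)
       = 2.071914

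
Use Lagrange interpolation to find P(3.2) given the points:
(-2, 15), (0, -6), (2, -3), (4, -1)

Lagrange interpolation formula:
P(x) = Σ yᵢ × Lᵢ(x)
where Lᵢ(x) = Π_{j≠i} (x - xⱼ)/(xᵢ - xⱼ)

L_0(3.2) = (3.2 - 0)/(-2 - 0) × (3.2 - 2)/(-2 - 2) × (3.2 - 4)/(-2 - 4) = 0.064000
L_1(3.2) = (3.2 - (-2))/(0 - (-2)) × (3.2 - 2)/(0 - 2) × (3.2 - 4)/(0 - 4) = -0.312000
L_2(3.2) = (3.2 - (-2))/(2 - (-2)) × (3.2 - 0)/(2 - 0) × (3.2 - 4)/(2 - 4) = 0.832000
L_3(3.2) = (3.2 - (-2))/(4 - (-2)) × (3.2 - 0)/(4 - 0) × (3.2 - 2)/(4 - 2) = 0.416000

P(3.2) = 15×L_0(3.2) + (-6)×L_1(3.2) + (-3)×L_2(3.2) + (-1)×L_3(3.2)
P(3.2) = -0.080000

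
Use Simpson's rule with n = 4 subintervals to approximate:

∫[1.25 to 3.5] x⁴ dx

f(x) = x⁴
a = 1.25, b = 3.5, n = 4
h = (b - a)/n = 0.562500

Simpson's rule: (h/3)[f(x₀) + 4f(x₁) + 2f(x₂) + ... + f(xₙ)]

x_0 = 1.2500, f(x_0) = 2.441406, coefficient = 1
x_1 = 1.8125, f(x_1) = 10.792252, coefficient = 4
x_2 = 2.3750, f(x_2) = 31.816650, coefficient = 2
x_3 = 2.9375, f(x_3) = 74.458023, coefficient = 4
x_4 = 3.5000, f(x_4) = 150.062500, coefficient = 1

I ≈ (0.562500/3) × 557.138306 = 104.463432
Exact value: 104.433398
Error: 0.030034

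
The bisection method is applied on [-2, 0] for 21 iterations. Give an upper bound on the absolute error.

Bisection error bound: |error| ≤ (b-a)/2^n
|error| ≤ (0 - (-2))/2^21 = 2/2^21
|error| ≤ 0.0000009537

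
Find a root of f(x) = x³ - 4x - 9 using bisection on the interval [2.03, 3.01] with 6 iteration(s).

f(x) = x³ - 4x - 9
Initial interval: [2.03, 3.01]

Iteration 1:
  c_1 = (2.030000 + 3.010000)/2 = 2.520000
  f(c_1) = f(2.520000) = -3.076992
  f(a) × f(c) ≥ 0, new interval: [2.520000, 3.010000]
Iteration 2:
  c_2 = (2.520000 + 3.010000)/2 = 2.765000
  f(c_2) = f(2.765000) = 1.079047
  f(a) × f(c) < 0, new interval: [2.520000, 2.765000]
Iteration 3:
  c_3 = (2.520000 + 2.765000)/2 = 2.642500
  f(c_3) = f(2.642500) = -1.117934
  f(a) × f(c) ≥ 0, new interval: [2.642500, 2.765000]
Iteration 4:
  c_4 = (2.642500 + 2.765000)/2 = 2.703750
  f(c_4) = f(2.703750) = -0.049874
  f(a) × f(c) ≥ 0, new interval: [2.703750, 2.765000]
Iteration 5:
  c_5 = (2.703750 + 2.765000)/2 = 2.734375
  f(c_5) = f(2.734375) = 0.506893
  f(a) × f(c) < 0, new interval: [2.703750, 2.734375]
Iteration 6:
  c_6 = (2.703750 + 2.734375)/2 = 2.719062
  f(c_6) = f(2.719062) = 0.226597
  f(a) × f(c) < 0, new interval: [2.703750, 2.719062]

After 6 iteration(s), the approximation is c_6 = 2.719062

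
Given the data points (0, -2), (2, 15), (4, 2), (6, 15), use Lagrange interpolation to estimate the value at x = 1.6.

Lagrange interpolation formula:
P(x) = Σ yᵢ × Lᵢ(x)
where Lᵢ(x) = Π_{j≠i} (x - xⱼ)/(xᵢ - xⱼ)

L_0(1.6) = (1.6 - 2)/(0 - 2) × (1.6 - 4)/(0 - 4) × (1.6 - 6)/(0 - 6) = 0.088000
L_1(1.6) = (1.6 - 0)/(2 - 0) × (1.6 - 4)/(2 - 4) × (1.6 - 6)/(2 - 6) = 1.056000
L_2(1.6) = (1.6 - 0)/(4 - 0) × (1.6 - 2)/(4 - 2) × (1.6 - 6)/(4 - 6) = -0.176000
L_3(1.6) = (1.6 - 0)/(6 - 0) × (1.6 - 2)/(6 - 2) × (1.6 - 4)/(6 - 4) = 0.032000

P(1.6) = (-2)×L_0(1.6) + 15×L_1(1.6) + 2×L_2(1.6) + 15×L_3(1.6)
P(1.6) = 15.792000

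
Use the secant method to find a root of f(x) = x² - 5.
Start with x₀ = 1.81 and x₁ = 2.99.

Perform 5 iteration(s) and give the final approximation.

f(x) = x² - 5
x₀ = 1.81, x₁ = 2.99

Secant formula: x_{n+1} = x_n - f(x_n)(x_n - x_{n-1})/(f(x_n) - f(x_{n-1}))

Iteration 1:
  f(1.810000) = -1.723900
  f(2.990000) = 3.940100
  x_2 = 2.990000 - 3.940100×(2.990000 - 1.810000)/(3.940100 - (-1.723900))
       = 2.169146
Iteration 2:
  f(2.990000) = 3.940100
  f(2.169146) = -0.294806
  x_3 = 2.169146 - (-0.294806)×(2.169146 - 2.990000)/(-0.294806 - 3.940100)
       = 2.226288
Iteration 3:
  f(2.169146) = -0.294806
  f(2.226288) = -0.043640
  x_4 = 2.226288 - (-0.043640)×(2.226288 - 2.169146)/(-0.043640 - (-0.294806))
       = 2.236217
Iteration 4:
  f(2.226288) = -0.043640
  f(2.236217) = 0.000666
  x_5 = 2.236217 - 0.000666×(2.236217 - 2.226288)/(0.000666 - (-0.043640))
       = 2.236068
Iteration 5:
  f(2.236217) = 0.000666
  f(2.236068) = -0.000001
  x_6 = 2.236068 - (-0.000001)×(2.236068 - 2.236217)/(-0.000001 - 0.000666)
       = 2.236068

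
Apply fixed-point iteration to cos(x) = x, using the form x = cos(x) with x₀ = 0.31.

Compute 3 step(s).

Equation: cos(x) = x
Fixed-point form: x = cos(x)
x₀ = 0.31

x_1 = g(0.310000) = 0.952334
x_2 = g(0.952334) = 0.579783
x_3 = g(0.579783) = 0.836581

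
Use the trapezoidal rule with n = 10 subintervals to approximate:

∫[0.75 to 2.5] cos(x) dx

f(x) = cos(x)
a = 0.75, b = 2.5, n = 10
h = (b - a)/n = 0.175000

Trapezoidal rule: (h/2)[f(x₀) + 2f(x₁) + 2f(x₂) + ... + f(xₙ)]

x_0 = 0.7500, f(x_0) = 0.731689, coefficient = 1
x_1 = 0.9250, f(x_1) = 0.601835, coefficient = 2
x_2 = 1.1000, f(x_2) = 0.453596, coefficient = 2
x_3 = 1.2750, f(x_3) = 0.291502, coefficient = 2
x_4 = 1.4500, f(x_4) = 0.120503, coefficient = 2
x_5 = 1.6250, f(x_5) = -0.054177, coefficient = 2
x_6 = 1.8000, f(x_6) = -0.227202, coefficient = 2
x_7 = 1.9750, f(x_7) = -0.393287, coefficient = 2
x_8 = 2.1500, f(x_8) = -0.547358, coefficient = 2
x_9 = 2.3250, f(x_9) = -0.684709, coefficient = 2
x_10 = 2.5000, f(x_10) = -0.801144, coefficient = 1

I ≈ (0.175000/2) × -0.948049 = -0.082954
Exact value: -0.083167
Error: 0.000212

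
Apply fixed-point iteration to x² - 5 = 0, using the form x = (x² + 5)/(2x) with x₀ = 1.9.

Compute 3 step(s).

Equation: x² - 5 = 0
Fixed-point form: x = (x² + 5)/(2x)
x₀ = 1.9

x_1 = g(1.900000) = 2.265789
x_2 = g(2.265789) = 2.236263
x_3 = g(2.236263) = 2.236068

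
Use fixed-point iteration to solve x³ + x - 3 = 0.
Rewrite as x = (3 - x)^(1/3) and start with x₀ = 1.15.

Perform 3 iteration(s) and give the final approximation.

Equation: x³ + x - 3 = 0
Fixed-point form: x = (3 - x)^(1/3)
x₀ = 1.15

x_1 = g(1.150000) = 1.227601
x_2 = g(1.227601) = 1.210191
x_3 = g(1.210191) = 1.214140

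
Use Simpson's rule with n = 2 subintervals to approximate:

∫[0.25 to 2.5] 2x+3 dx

f(x) = 2x+3
a = 0.25, b = 2.5, n = 2
h = (b - a)/n = 1.125000

Simpson's rule: (h/3)[f(x₀) + 4f(x₁) + 2f(x₂) + ... + f(xₙ)]

x_0 = 0.2500, f(x_0) = 3.500000, coefficient = 1
x_1 = 1.3750, f(x_1) = 5.750000, coefficient = 4
x_2 = 2.5000, f(x_2) = 8.000000, coefficient = 1

I ≈ (1.125000/3) × 34.500000 = 12.937500
Exact value: 12.937500
Error: 0.000000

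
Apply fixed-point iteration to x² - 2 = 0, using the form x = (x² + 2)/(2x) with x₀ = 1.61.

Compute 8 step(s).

Equation: x² - 2 = 0
Fixed-point form: x = (x² + 2)/(2x)
x₀ = 1.61

x_1 = g(1.610000) = 1.426118
x_2 = g(1.426118) = 1.414263
x_3 = g(1.414263) = 1.414214
x_4 = g(1.414214) = 1.414214
x_5 = g(1.414214) = 1.414214
x_6 = g(1.414214) = 1.414214
x_7 = g(1.414214) = 1.414214
x_8 = g(1.414214) = 1.414214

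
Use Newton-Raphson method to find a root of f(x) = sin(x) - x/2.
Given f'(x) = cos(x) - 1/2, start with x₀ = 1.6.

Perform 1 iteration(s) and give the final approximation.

f(x) = sin(x) - x/2
f'(x) = cos(x) - 1/2
x₀ = 1.6

Newton-Raphson formula: x_{n+1} = x_n - f(x_n)/f'(x_n)

Iteration 1:
  f(1.600000) = 0.199574
  f'(1.600000) = -0.529200
  x_1 = 1.600000 - 0.199574/(-0.529200) = 1.977124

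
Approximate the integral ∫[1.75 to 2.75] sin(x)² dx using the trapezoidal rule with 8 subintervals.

f(x) = sin(x)²
a = 1.75, b = 2.75, n = 8
h = (b - a)/n = 0.125000

Trapezoidal rule: (h/2)[f(x₀) + 2f(x₁) + 2f(x₂) + ... + f(xₙ)]

x_0 = 1.7500, f(x_0) = 0.968228, coefficient = 1
x_1 = 1.8750, f(x_1) = 0.910280, coefficient = 2
x_2 = 2.0000, f(x_2) = 0.826822, coefficient = 2
x_3 = 2.1250, f(x_3) = 0.723044, coefficient = 2
x_4 = 2.2500, f(x_4) = 0.605398, coefficient = 2
x_5 = 2.3750, f(x_5) = 0.481199, coefficient = 2
x_6 = 2.5000, f(x_6) = 0.358169, coefficient = 2
x_7 = 2.6250, f(x_7) = 0.243957, coefficient = 2
x_8 = 2.7500, f(x_8) = 0.145665, coefficient = 1

I ≈ (0.125000/2) × 9.411630 = 0.588227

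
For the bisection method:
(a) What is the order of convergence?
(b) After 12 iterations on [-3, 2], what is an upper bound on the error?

(a) Bisection has linear (order 1) convergence; the error is halved each step.

(b) Error bound = (b-a)/2^n = (2 - (-3))/2^{12}
    = 5/2^{12}

(a) 1 (linear); (b) error ≤ 1.22e-03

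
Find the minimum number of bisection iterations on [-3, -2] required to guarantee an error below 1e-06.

We need (b-a)/2^n ≤ 1e-06
(-2 - (-3))/2^n ≤ 1e-06
1/2^n ≤ 1e-06
2^n ≥ 1000000
n ≥ log₂(1000000) = 19.93
n ≥ 20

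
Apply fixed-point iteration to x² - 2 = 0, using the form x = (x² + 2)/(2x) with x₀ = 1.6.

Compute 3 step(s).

Equation: x² - 2 = 0
Fixed-point form: x = (x² + 2)/(2x)
x₀ = 1.6

x_1 = g(1.600000) = 1.425000
x_2 = g(1.425000) = 1.414254
x_3 = g(1.414254) = 1.414214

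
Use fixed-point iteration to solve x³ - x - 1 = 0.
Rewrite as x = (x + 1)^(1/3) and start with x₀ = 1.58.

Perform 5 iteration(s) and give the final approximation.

Equation: x³ - x - 1 = 0
Fixed-point form: x = (x + 1)^(1/3)
x₀ = 1.58

x_1 = g(1.580000) = 1.371534
x_2 = g(1.371534) = 1.333551
x_3 = g(1.333551) = 1.326394
x_4 = g(1.326394) = 1.325036
x_5 = g(1.325036) = 1.324778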